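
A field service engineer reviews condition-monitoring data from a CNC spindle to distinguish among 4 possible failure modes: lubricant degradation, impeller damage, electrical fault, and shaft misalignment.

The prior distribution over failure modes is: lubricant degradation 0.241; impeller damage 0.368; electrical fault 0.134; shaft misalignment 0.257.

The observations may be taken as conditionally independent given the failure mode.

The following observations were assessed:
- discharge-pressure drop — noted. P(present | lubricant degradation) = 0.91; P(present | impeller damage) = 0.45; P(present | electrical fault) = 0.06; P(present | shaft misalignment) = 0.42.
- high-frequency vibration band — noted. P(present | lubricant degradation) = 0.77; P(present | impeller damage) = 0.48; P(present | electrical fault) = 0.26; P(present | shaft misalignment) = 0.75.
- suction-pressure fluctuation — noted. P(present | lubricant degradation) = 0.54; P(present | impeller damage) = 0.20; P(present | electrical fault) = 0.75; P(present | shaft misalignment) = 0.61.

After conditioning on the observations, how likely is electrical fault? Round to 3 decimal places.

By Bayes' rule with conditional independence, the unnormalized weight for each hypothesis is prior × ∏ likelihoods:
  lubricant degradation: 0.241 × 0.91 × 0.77 × 0.54 = 0.091189
  impeller damage: 0.368 × 0.45 × 0.48 × 0.20 = 0.015898
  electrical fault: 0.134 × 0.06 × 0.26 × 0.75 = 0.0015678
  shaft misalignment: 0.257 × 0.42 × 0.75 × 0.61 = 0.049383
The unnormalized weights sum to 0.15804.
P(electrical fault | evidence) = 0.0015678 / 0.15804 ≈ 0.010.

0.010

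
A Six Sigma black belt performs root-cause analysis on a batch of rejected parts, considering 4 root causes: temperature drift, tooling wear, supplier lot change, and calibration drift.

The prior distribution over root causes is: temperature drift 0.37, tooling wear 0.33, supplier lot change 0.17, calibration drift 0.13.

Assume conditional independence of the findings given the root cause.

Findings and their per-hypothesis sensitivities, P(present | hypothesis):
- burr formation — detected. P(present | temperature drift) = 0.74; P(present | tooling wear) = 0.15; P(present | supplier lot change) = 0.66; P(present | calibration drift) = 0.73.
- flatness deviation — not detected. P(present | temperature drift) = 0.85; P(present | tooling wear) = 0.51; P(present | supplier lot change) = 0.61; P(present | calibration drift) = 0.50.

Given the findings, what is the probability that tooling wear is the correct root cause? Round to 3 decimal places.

For each hypothesis, the unnormalized posterior weight is prior × product of the finding likelihoods (using 1 − P(present | H) for each absent finding):
  temperature drift: 0.37 × 0.74 × (1 − 0.85) = 0.04107
  tooling wear: 0.33 × 0.15 × (1 − 0.51) = 0.024255
  supplier lot change: 0.17 × 0.66 × (1 − 0.61) = 0.043758
  calibration drift: 0.13 × 0.73 × (1 − 0.50) = 0.04745
Marginal likelihood of the evidence = 0.15653.
P(tooling wear | evidence) = 0.024255 / 0.15653 ≈ 0.155.

0.155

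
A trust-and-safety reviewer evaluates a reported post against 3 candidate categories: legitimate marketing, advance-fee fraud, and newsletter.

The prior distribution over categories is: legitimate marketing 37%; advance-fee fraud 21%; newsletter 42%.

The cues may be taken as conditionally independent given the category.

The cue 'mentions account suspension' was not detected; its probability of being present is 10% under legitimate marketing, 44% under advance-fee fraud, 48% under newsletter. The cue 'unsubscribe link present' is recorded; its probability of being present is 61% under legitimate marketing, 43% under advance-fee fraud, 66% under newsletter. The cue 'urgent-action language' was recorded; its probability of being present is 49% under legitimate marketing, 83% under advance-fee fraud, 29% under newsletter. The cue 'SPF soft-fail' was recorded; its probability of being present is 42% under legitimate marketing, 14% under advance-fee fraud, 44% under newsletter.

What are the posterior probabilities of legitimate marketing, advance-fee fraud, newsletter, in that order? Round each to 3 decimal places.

For each hypothesis, the unnormalized posterior weight is prior × product of the cue likelihoods (using 1 − P(present | H) for each absent cue):
  legitimate marketing: 0.37 × (1 − 0.10) × 0.61 × 0.49 × 0.42 = 0.041804
  advance-fee fraud: 0.21 × (1 − 0.44) × 0.43 × 0.83 × 0.14 = 0.005876
  newsletter: 0.42 × (1 − 0.48) × 0.66 × 0.29 × 0.44 = 0.018393
The unnormalized weights sum to 0.066073.
P(legitimate marketing | evidence) = 0.041804 / 0.066073 ≈ 0.633
P(advance-fee fraud | evidence) = 0.005876 / 0.066073 ≈ 0.089
P(newsletter | evidence) = 0.018393 / 0.066073 ≈ 0.278

0.633, 0.089, 0.278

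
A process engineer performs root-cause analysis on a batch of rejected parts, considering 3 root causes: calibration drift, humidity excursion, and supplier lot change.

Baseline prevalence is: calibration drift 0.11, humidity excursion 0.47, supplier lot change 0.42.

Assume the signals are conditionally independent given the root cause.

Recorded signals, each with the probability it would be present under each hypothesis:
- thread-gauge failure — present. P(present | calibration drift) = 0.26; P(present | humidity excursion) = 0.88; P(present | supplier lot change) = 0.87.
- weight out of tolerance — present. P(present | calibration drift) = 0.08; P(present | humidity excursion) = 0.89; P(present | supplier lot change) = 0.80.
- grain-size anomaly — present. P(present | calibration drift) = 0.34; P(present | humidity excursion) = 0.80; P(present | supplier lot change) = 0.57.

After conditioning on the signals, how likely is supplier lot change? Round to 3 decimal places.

Multiply each prior by the joint likelihood of the signal pattern:
  calibration drift: 0.11 × 0.26 × 0.08 × 0.34 = 0.00077792
  humidity excursion: 0.47 × 0.88 × 0.89 × 0.80 = 0.29448
  supplier lot change: 0.42 × 0.87 × 0.80 × 0.57 = 0.16662
Marginal likelihood of the evidence = 0.46188.
P(supplier lot change | evidence) = 0.16662 / 0.46188 ≈ 0.361.

0.361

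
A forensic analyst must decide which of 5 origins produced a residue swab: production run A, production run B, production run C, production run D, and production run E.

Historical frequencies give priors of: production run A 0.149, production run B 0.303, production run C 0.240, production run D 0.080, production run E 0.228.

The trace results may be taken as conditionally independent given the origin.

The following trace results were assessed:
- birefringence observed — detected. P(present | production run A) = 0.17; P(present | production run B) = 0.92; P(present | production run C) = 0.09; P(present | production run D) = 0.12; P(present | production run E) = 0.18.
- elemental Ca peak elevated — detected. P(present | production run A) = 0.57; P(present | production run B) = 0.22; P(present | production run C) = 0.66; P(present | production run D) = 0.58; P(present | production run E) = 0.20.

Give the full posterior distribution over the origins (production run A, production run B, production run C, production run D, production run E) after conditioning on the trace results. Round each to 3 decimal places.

Multiply each prior by the joint likelihood of the trace result pattern:
  production run A: 0.149 × 0.17 × 0.57 = 0.014438
  production run B: 0.303 × 0.92 × 0.22 = 0.061327
  production run C: 0.240 × 0.09 × 0.66 = 0.014256
  production run D: 0.080 × 0.12 × 0.58 = 0.005568
  production run E: 0.228 × 0.18 × 0.20 = 0.008208
Marginal likelihood of the evidence = 0.1038.
P(production run A | evidence) = 0.014438 / 0.1038 ≈ 0.139
P(production run B | evidence) = 0.061327 / 0.1038 ≈ 0.591
P(production run C | evidence) = 0.014256 / 0.1038 ≈ 0.137
P(production run D | evidence) = 0.005568 / 0.1038 ≈ 0.054
P(production run E | evidence) = 0.008208 / 0.1038 ≈ 0.079

0.139, 0.591, 0.137, 0.054, 0.079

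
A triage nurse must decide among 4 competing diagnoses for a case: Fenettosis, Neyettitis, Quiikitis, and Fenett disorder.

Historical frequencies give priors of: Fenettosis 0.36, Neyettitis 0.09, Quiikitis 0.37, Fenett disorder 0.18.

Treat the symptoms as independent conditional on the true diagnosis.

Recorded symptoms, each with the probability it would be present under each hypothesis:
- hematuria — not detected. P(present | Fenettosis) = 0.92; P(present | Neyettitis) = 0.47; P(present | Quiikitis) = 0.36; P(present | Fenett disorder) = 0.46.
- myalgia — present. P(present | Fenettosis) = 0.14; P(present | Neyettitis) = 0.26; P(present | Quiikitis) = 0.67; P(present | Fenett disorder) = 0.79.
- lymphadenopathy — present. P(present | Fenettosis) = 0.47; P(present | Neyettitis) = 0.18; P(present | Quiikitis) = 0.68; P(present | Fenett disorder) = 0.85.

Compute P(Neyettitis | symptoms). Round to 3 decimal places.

0.013

By Bayes' rule with conditional independence, the unnormalized weight for each hypothesis is prior × ∏ likelihoods (using 1 − P(present | H) for each absent symptom):
  Fenettosis: 0.36 × (1 − 0.92) × 0.14 × 0.47 = 0.001895
  Neyettitis: 0.09 × (1 − 0.47) × 0.26 × 0.18 = 0.0022324
  Quiikitis: 0.37 × (1 − 0.36) × 0.67 × 0.68 = 0.10789
  Fenett disorder: 0.18 × (1 − 0.46) × 0.79 × 0.85 = 0.06527
The unnormalized weights sum to 0.17728.
P(Neyettitis | evidence) = 0.0022324 / 0.17728 ≈ 0.013.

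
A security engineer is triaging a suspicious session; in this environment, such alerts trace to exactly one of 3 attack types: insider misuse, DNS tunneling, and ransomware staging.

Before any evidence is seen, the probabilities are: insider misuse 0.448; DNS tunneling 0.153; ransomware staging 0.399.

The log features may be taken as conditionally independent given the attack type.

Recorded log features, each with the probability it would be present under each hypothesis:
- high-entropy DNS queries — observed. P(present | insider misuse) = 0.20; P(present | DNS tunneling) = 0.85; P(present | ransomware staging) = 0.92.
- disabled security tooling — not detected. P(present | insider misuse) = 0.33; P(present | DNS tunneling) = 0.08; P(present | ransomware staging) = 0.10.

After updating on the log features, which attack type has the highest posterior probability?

ransomware staging

Multiply each prior by the joint likelihood of the log feature pattern (using 1 − P(present | H) for each absent log feature):
  insider misuse: 0.448 × 0.20 × (1 − 0.33) = 0.060032
  DNS tunneling: 0.153 × 0.85 × (1 − 0.08) = 0.11965
  ransomware staging: 0.399 × 0.92 × (1 − 0.10) = 0.33037
Marginal likelihood of the evidence = 0.51005.
P(insider misuse | evidence) ≈ 0.060032 / 0.51005 ≈ 0.118
P(DNS tunneling | evidence) ≈ 0.11965 / 0.51005 ≈ 0.235
P(ransomware staging | evidence) ≈ 0.33037 / 0.51005 ≈ 0.648
The largest is 0.648, so ransomware staging is most probable.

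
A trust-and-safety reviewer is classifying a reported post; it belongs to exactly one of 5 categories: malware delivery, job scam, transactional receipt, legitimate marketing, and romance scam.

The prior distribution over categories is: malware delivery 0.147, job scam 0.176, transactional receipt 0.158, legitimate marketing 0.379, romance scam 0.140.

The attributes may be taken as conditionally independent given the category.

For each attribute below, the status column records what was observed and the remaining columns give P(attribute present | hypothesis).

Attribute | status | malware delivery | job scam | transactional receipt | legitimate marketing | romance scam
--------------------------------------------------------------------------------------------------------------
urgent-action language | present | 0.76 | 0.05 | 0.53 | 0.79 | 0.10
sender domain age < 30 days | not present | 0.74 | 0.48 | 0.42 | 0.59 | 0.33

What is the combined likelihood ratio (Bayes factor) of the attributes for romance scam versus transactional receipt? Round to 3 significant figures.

The Bayes factor is the ratio of the joint likelihoods of the attribute pattern under the two hypotheses (using 1 − P(present | H) for each absent attribute).
  romance scam: 0.10 × (1 − 0.33) = 0.067
  transactional receipt: 0.53 × (1 − 0.42) = 0.3074
Bayes factor = 0.067 / 0.3074 ≈ 0.218

0.218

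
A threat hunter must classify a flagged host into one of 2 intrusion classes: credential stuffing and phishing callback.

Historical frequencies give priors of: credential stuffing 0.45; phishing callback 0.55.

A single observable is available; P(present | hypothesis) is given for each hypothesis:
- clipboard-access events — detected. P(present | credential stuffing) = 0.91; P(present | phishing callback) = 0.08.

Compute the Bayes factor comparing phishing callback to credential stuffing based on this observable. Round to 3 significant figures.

Likelihood of this observable under each hypothesis:
  phishing callback: 0.08
  credential stuffing: 0.91
Bayes factor = 0.08 / 0.91 ≈ 0.0879

0.0879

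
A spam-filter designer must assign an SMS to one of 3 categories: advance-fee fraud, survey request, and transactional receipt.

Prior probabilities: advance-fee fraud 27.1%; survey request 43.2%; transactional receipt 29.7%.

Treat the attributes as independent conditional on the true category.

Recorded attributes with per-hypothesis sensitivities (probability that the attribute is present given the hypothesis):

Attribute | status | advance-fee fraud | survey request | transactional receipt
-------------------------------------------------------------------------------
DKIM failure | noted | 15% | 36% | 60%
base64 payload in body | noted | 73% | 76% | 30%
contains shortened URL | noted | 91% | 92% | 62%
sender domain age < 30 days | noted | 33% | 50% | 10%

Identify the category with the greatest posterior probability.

survey request

By Bayes' rule with conditional independence, the unnormalized weight for each hypothesis is prior × ∏ likelihoods:
  advance-fee fraud: 0.271 × 0.15 × 0.73 × 0.91 × 0.33 = 0.0089113
  survey request: 0.432 × 0.36 × 0.76 × 0.92 × 0.50 = 0.05437
  transactional receipt: 0.297 × 0.60 × 0.30 × 0.62 × 0.10 = 0.0033145
Normalizing constant Z = 0.0089113 + 0.05437 + 0.0033145 = 0.066596.
P(advance-fee fraud | evidence) ≈ 0.0089113 / 0.066596 ≈ 0.134
P(survey request | evidence) ≈ 0.05437 / 0.066596 ≈ 0.816
P(transactional receipt | evidence) ≈ 0.0033145 / 0.066596 ≈ 0.050
The largest is 0.816, so survey request is most probable.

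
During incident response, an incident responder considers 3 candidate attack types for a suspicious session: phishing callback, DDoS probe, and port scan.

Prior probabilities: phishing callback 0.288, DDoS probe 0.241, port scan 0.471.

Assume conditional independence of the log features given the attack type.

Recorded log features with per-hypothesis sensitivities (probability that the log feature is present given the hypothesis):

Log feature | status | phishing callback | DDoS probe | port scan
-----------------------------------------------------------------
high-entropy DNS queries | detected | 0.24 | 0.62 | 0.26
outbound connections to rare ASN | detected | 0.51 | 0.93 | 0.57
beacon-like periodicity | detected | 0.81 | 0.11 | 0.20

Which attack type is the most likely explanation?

Multiply each prior by the joint likelihood of the log feature pattern:
  phishing callback: 0.288 × 0.24 × 0.51 × 0.81 = 0.028553
  DDoS probe: 0.241 × 0.62 × 0.93 × 0.11 = 0.015286
  port scan: 0.471 × 0.26 × 0.57 × 0.20 = 0.01396
Normalizing constant Z = 0.028553 + 0.015286 + 0.01396 = 0.0578.
P(phishing callback | evidence) ≈ 0.028553 / 0.0578 ≈ 0.494
P(DDoS probe | evidence) ≈ 0.015286 / 0.0578 ≈ 0.264
P(port scan | evidence) ≈ 0.01396 / 0.0578 ≈ 0.242
The largest is 0.494, so phishing callback is most probable.

phishing callback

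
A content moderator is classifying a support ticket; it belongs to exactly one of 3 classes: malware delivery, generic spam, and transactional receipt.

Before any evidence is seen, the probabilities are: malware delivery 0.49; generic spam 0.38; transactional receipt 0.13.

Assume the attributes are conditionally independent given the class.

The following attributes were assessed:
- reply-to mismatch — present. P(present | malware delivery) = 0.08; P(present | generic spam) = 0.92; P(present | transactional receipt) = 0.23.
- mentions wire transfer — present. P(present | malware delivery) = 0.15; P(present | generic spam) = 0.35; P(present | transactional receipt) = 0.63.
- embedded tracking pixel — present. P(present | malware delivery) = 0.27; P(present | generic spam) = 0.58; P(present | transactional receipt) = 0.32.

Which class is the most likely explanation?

generic spam

By Bayes' rule with conditional independence, the unnormalized weight for each hypothesis is prior × ∏ likelihoods:
  malware delivery: 0.49 × 0.08 × 0.15 × 0.27 = 0.0015876
  generic spam: 0.38 × 0.92 × 0.35 × 0.58 = 0.070969
  transactional receipt: 0.13 × 0.23 × 0.63 × 0.32 = 0.0060278
Marginal likelihood of the evidence = 0.078584.
P(malware delivery | evidence) ≈ 0.0015876 / 0.078584 ≈ 0.020
P(generic spam | evidence) ≈ 0.070969 / 0.078584 ≈ 0.903
P(transactional receipt | evidence) ≈ 0.0060278 / 0.078584 ≈ 0.077
The largest is 0.903, so generic spam is most probable.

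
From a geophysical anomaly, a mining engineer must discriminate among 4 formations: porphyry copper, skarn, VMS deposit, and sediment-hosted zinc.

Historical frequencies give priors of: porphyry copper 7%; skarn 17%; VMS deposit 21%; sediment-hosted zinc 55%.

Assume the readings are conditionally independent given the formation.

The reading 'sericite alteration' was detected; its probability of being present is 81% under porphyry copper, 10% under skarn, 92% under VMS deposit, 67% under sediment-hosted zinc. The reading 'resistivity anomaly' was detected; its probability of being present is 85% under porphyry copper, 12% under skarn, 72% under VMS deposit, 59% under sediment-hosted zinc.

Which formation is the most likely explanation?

By Bayes' rule with conditional independence, the unnormalized weight for each hypothesis is prior × ∏ likelihoods:
  porphyry copper: 0.07 × 0.81 × 0.85 = 0.048195
  skarn: 0.17 × 0.10 × 0.12 = 0.00204
  VMS deposit: 0.21 × 0.92 × 0.72 = 0.1391
  sediment-hosted zinc: 0.55 × 0.67 × 0.59 = 0.21742
Marginal likelihood of the evidence = 0.40675.
P(porphyry copper | evidence) ≈ 0.048195 / 0.40675 ≈ 0.118
P(skarn | evidence) ≈ 0.00204 / 0.40675 ≈ 0.005
P(VMS deposit | evidence) ≈ 0.1391 / 0.40675 ≈ 0.342
P(sediment-hosted zinc | evidence) ≈ 0.21742 / 0.40675 ≈ 0.535
The largest is 0.535, so sediment-hosted zinc is most probable.

sediment-hosted zinc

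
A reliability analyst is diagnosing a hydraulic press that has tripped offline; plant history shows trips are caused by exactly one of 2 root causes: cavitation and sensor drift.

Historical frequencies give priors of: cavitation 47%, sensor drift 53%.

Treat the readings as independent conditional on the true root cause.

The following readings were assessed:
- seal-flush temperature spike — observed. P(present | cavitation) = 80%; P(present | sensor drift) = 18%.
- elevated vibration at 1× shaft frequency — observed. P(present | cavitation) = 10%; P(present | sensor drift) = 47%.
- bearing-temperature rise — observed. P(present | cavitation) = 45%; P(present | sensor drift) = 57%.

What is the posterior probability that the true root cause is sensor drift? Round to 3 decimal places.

For each hypothesis, the unnormalized posterior weight is prior × product of the reading likelihoods:
  cavitation: 0.47 × 0.80 × 0.10 × 0.45 = 0.01692
  sensor drift: 0.53 × 0.18 × 0.47 × 0.57 = 0.025558
The unnormalized weights sum to 0.042478.
P(sensor drift | evidence) = 0.025558 / 0.042478 ≈ 0.602.

0.602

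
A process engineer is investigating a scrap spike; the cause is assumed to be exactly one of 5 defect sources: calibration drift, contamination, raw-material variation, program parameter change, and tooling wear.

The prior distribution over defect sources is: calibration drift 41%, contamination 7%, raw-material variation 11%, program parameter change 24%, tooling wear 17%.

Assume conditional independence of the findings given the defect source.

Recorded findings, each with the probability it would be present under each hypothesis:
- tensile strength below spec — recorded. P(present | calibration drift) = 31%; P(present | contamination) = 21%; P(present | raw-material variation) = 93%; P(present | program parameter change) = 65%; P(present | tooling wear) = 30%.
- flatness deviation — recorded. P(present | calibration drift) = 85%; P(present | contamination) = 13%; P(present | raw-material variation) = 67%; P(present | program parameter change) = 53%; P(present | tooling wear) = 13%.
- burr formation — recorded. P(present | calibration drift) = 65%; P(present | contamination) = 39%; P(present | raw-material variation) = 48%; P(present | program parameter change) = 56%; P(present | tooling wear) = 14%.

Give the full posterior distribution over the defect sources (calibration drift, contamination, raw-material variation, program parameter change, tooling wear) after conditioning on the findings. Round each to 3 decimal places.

0.465, 0.005, 0.218, 0.306, 0.006

By Bayes' rule with conditional independence, the unnormalized weight for each hypothesis is prior × ∏ likelihoods:
  calibration drift: 0.41 × 0.31 × 0.85 × 0.65 = 0.070223
  contamination: 0.07 × 0.21 × 0.13 × 0.39 = 0.00074529
  raw-material variation: 0.11 × 0.93 × 0.67 × 0.48 = 0.0329
  program parameter change: 0.24 × 0.65 × 0.53 × 0.56 = 0.046301
  tooling wear: 0.17 × 0.30 × 0.13 × 0.14 = 0.0009282
The unnormalized weights sum to 0.1511.
P(calibration drift | evidence) = 0.070223 / 0.1511 ≈ 0.465
P(contamination | evidence) = 0.00074529 / 0.1511 ≈ 0.005
P(raw-material variation | evidence) = 0.0329 / 0.1511 ≈ 0.218
P(program parameter change | evidence) = 0.046301 / 0.1511 ≈ 0.306
P(tooling wear | evidence) = 0.0009282 / 0.1511 ≈ 0.006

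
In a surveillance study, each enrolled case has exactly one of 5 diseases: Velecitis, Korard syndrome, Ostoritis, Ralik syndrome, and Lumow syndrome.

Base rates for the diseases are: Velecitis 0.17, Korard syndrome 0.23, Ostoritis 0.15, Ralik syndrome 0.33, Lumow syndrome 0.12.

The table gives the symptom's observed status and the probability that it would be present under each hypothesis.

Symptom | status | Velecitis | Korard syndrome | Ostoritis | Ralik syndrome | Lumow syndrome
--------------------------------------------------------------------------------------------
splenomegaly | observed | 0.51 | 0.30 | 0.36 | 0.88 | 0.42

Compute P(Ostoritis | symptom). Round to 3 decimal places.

0.098

By Bayes' rule, the unnormalized weight for each hypothesis is prior × likelihood:
  Velecitis: 0.17 × 0.51 = 0.0867
  Korard syndrome: 0.23 × 0.30 = 0.069
  Ostoritis: 0.15 × 0.36 = 0.054
  Ralik syndrome: 0.33 × 0.88 = 0.2904
  Lumow syndrome: 0.12 × 0.42 = 0.0504
The unnormalized weights sum to 0.5505.
P(Ostoritis | evidence) = 0.054 / 0.5505 ≈ 0.098.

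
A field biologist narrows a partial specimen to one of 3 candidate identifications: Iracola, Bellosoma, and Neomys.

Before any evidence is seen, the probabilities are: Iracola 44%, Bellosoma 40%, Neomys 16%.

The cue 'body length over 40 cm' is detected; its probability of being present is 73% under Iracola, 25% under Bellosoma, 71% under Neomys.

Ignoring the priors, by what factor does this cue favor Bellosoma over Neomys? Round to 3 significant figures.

Likelihood of this cue under each hypothesis:
  Bellosoma: 0.25
  Neomys: 0.71
Bayes factor = 0.25 / 0.71 ≈ 0.352

0.352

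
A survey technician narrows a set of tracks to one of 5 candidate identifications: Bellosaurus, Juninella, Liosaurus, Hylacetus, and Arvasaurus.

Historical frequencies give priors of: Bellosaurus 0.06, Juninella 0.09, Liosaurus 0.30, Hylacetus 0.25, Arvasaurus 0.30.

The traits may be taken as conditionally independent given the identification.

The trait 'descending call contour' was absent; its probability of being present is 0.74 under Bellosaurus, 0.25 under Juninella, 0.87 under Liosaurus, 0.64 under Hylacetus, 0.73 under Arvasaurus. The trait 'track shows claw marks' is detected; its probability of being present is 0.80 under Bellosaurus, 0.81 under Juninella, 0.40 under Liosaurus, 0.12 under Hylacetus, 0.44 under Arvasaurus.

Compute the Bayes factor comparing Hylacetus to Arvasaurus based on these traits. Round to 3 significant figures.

Take the product of per-trait likelihoods under each hypothesis (using 1 − P(present | H) for each absent trait), then divide.
  Hylacetus: (1 − 0.64) × 0.12 = 0.0432
  Arvasaurus: (1 − 0.73) × 0.44 = 0.1188
Bayes factor = 0.0432 / 0.1188 ≈ 0.364

0.364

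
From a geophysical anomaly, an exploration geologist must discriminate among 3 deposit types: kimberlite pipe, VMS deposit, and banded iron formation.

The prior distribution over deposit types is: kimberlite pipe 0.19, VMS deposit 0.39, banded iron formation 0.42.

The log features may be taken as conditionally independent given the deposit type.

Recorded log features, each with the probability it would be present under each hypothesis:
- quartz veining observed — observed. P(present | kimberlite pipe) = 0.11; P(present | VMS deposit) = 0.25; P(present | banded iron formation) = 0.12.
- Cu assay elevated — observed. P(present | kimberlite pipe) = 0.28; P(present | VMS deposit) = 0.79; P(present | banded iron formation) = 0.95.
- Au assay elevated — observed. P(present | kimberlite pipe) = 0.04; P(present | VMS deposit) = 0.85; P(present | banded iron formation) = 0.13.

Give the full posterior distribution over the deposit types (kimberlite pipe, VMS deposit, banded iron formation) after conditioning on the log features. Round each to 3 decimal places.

0.003, 0.910, 0.087

By Bayes' rule with conditional independence, the unnormalized weight for each hypothesis is prior × ∏ likelihoods:
  kimberlite pipe: 0.19 × 0.11 × 0.28 × 0.04 = 0.00023408
  VMS deposit: 0.39 × 0.25 × 0.79 × 0.85 = 0.065471
  banded iron formation: 0.42 × 0.12 × 0.95 × 0.13 = 0.0062244
Marginal likelihood of the evidence = 0.07193.
P(kimberlite pipe | evidence) = 0.00023408 / 0.07193 ≈ 0.003
P(VMS deposit | evidence) = 0.065471 / 0.07193 ≈ 0.910
P(banded iron formation | evidence) = 0.0062244 / 0.07193 ≈ 0.087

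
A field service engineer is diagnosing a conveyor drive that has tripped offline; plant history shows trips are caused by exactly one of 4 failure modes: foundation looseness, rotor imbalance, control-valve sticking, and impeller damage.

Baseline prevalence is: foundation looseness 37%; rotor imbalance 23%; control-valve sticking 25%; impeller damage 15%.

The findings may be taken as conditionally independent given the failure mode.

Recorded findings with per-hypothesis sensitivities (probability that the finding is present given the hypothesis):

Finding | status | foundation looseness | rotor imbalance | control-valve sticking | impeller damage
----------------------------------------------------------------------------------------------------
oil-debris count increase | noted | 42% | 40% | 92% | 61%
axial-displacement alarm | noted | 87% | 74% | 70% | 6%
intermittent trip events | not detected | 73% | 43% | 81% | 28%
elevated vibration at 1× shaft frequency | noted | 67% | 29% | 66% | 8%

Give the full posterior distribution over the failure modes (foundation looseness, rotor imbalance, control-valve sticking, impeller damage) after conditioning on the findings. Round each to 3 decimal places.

Multiply each prior by the joint likelihood of the evidence pattern (using 1 − P(present | H) for each absent finding):
  foundation looseness: 0.37 × 0.42 × 0.87 × (1 − 0.73) × 0.67 = 0.024457
  rotor imbalance: 0.23 × 0.40 × 0.74 × (1 − 0.43) × 0.29 = 0.011254
  control-valve sticking: 0.25 × 0.92 × 0.70 × (1 − 0.81) × 0.66 = 0.020189
  impeller damage: 0.15 × 0.61 × 0.06 × (1 − 0.28) × 0.08 = 0.00031622
Marginal likelihood of the evidence = 0.056217.
P(foundation looseness | evidence) = 0.024457 / 0.056217 ≈ 0.435
P(rotor imbalance | evidence) = 0.011254 / 0.056217 ≈ 0.200
P(control-valve sticking | evidence) = 0.020189 / 0.056217 ≈ 0.359
P(impeller damage | evidence) = 0.00031622 / 0.056217 ≈ 0.006

0.435, 0.200, 0.359, 0.006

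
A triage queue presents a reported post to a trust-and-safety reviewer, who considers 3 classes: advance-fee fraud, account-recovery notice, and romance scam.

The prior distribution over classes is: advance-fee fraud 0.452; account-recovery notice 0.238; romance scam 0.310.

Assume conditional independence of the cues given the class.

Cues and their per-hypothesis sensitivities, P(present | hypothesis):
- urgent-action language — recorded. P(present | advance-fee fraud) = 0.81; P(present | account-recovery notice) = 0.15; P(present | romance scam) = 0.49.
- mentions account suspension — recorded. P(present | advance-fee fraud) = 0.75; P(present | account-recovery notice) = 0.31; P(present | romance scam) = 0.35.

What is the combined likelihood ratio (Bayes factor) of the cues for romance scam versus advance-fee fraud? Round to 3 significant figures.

0.282

Joint likelihood of the cue pattern under each hypothesis:
  romance scam: 0.49 × 0.35 = 0.1715
  advance-fee fraud: 0.81 × 0.75 = 0.6075
Bayes factor = 0.1715 / 0.6075 ≈ 0.282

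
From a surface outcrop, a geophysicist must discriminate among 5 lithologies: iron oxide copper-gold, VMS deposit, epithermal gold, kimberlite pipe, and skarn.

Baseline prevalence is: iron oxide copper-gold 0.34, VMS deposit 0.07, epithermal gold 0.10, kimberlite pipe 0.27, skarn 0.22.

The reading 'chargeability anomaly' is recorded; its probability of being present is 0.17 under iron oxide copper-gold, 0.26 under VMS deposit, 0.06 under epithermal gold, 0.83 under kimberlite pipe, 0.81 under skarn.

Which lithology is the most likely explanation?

For each hypothesis, the unnormalized posterior weight is prior × likelihood:
  iron oxide copper-gold: 0.34 × 0.17 = 0.0578
  VMS deposit: 0.07 × 0.26 = 0.0182
  epithermal gold: 0.10 × 0.06 = 0.006
  kimberlite pipe: 0.27 × 0.83 = 0.2241
  skarn: 0.22 × 0.81 = 0.1782
The unnormalized weights sum to 0.4843.
P(iron oxide copper-gold | evidence) ≈ 0.0578 / 0.4843 ≈ 0.119
P(VMS deposit | evidence) ≈ 0.0182 / 0.4843 ≈ 0.038
P(epithermal gold | evidence) ≈ 0.006 / 0.4843 ≈ 0.012
P(kimberlite pipe | evidence) ≈ 0.2241 / 0.4843 ≈ 0.463
P(skarn | evidence) ≈ 0.1782 / 0.4843 ≈ 0.368
The largest is 0.463, so kimberlite pipe is most probable.

kimberlite pipe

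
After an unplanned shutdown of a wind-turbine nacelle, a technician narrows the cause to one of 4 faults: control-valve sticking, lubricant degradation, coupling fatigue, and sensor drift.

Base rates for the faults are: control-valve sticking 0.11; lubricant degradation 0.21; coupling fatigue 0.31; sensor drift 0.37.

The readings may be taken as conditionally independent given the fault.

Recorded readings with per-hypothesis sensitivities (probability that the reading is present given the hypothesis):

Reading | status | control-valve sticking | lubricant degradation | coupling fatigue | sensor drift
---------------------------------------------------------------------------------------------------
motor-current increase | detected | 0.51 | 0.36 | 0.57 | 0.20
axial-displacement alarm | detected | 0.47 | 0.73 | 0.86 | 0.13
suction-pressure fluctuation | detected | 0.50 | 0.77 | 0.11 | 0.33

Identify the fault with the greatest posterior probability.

By Bayes' rule with conditional independence, the unnormalized weight for each hypothesis is prior × ∏ likelihoods:
  control-valve sticking: 0.11 × 0.51 × 0.47 × 0.50 = 0.013184
  lubricant degradation: 0.21 × 0.36 × 0.73 × 0.77 = 0.042495
  coupling fatigue: 0.31 × 0.57 × 0.86 × 0.11 = 0.016716
  sensor drift: 0.37 × 0.20 × 0.13 × 0.33 = 0.0031746
Marginal likelihood of the evidence = 0.075569.
P(control-valve sticking | evidence) ≈ 0.013184 / 0.075569 ≈ 0.174
P(lubricant degradation | evidence) ≈ 0.042495 / 0.075569 ≈ 0.562
P(coupling fatigue | evidence) ≈ 0.016716 / 0.075569 ≈ 0.221
P(sensor drift | evidence) ≈ 0.0031746 / 0.075569 ≈ 0.042
The largest is 0.562, so lubricant degradation is most probable.

lubricant degradation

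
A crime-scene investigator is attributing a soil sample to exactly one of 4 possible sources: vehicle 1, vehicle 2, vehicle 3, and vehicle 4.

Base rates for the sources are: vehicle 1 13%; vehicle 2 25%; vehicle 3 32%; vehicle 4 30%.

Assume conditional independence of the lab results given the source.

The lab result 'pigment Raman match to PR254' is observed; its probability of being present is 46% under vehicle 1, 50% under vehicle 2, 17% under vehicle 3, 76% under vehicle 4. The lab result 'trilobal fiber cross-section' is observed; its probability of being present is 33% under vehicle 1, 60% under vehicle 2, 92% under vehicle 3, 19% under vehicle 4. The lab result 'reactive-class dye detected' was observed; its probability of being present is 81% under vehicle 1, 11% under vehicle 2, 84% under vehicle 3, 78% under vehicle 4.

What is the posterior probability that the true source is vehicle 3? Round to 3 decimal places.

For each hypothesis, the unnormalized posterior weight is prior × product of the lab result likelihoods:
  vehicle 1: 0.13 × 0.46 × 0.33 × 0.81 = 0.015985
  vehicle 2: 0.25 × 0.50 × 0.60 × 0.11 = 0.00825
  vehicle 3: 0.32 × 0.17 × 0.92 × 0.84 = 0.04204
  vehicle 4: 0.30 × 0.76 × 0.19 × 0.78 = 0.03379
Normalizing constant Z = 0.015985 + 0.00825 + 0.04204 + 0.03379 = 0.10006.
P(vehicle 3 | evidence) = 0.04204 / 0.10006 ≈ 0.420.

0.420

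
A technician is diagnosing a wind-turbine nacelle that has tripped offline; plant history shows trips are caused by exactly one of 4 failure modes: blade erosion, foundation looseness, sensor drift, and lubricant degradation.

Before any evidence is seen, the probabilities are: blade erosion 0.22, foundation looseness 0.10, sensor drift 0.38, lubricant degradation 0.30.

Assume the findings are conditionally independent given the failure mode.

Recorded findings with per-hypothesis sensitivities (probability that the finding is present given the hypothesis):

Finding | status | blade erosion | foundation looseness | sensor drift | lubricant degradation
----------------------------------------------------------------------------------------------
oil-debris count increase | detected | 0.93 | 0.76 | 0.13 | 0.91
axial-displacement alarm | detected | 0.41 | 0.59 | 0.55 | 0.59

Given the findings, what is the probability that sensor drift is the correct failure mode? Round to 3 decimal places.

0.086

For each hypothesis, the unnormalized posterior weight is prior × product of the finding likelihoods:
  blade erosion: 0.22 × 0.93 × 0.41 = 0.083886
  foundation looseness: 0.10 × 0.76 × 0.59 = 0.04484
  sensor drift: 0.38 × 0.13 × 0.55 = 0.02717
  lubricant degradation: 0.30 × 0.91 × 0.59 = 0.16107
Marginal likelihood of the evidence = 0.31697.
P(sensor drift | evidence) = 0.02717 / 0.31697 ≈ 0.086.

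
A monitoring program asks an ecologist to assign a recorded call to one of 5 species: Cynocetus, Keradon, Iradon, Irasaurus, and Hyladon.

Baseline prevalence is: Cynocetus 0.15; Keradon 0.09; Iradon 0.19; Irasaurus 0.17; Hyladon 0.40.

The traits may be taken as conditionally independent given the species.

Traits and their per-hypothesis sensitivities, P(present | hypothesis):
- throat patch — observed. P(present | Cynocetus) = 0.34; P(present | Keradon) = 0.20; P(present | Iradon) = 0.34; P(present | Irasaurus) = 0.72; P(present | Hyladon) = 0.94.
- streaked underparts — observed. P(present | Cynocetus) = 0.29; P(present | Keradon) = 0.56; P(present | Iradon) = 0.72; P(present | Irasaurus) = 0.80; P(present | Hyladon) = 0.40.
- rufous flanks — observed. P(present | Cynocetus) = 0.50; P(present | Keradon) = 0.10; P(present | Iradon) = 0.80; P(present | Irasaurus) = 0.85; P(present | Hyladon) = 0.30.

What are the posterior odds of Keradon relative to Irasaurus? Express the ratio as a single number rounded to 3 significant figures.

The normalizing constant cancels in an odds ratio, so compute prior × likelihood for the two hypotheses only:
  Keradon: 0.09 × 0.20 × 0.56 × 0.10 = 0.001008
  Irasaurus: 0.17 × 0.72 × 0.80 × 0.85 = 0.083232
Posterior odds = 0.001008 / 0.083232 ≈ 0.0121.

0.0121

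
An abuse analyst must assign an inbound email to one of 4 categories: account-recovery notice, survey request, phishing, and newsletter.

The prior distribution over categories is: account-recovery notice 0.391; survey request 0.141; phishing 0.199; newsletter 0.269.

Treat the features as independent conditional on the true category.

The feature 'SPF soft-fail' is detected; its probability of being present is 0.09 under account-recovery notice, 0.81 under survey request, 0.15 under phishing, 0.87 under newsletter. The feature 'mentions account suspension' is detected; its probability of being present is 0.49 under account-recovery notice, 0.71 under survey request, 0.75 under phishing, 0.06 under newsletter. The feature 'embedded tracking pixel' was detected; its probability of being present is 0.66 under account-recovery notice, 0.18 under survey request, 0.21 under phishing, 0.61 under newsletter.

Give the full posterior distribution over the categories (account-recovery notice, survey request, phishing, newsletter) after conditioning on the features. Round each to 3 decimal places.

For each hypothesis, the unnormalized posterior weight is prior × product of the feature likelihoods:
  account-recovery notice: 0.391 × 0.09 × 0.49 × 0.66 = 0.01138
  survey request: 0.141 × 0.81 × 0.71 × 0.18 = 0.014596
  phishing: 0.199 × 0.15 × 0.75 × 0.21 = 0.0047014
  newsletter: 0.269 × 0.87 × 0.06 × 0.61 = 0.0085655
Normalizing constant Z = 0.01138 + 0.014596 + 0.0047014 + 0.0085655 = 0.039243.
P(account-recovery notice | evidence) = 0.01138 / 0.039243 ≈ 0.290
P(survey request | evidence) = 0.014596 / 0.039243 ≈ 0.372
P(phishing | evidence) = 0.0047014 / 0.039243 ≈ 0.120
P(newsletter | evidence) = 0.0085655 / 0.039243 ≈ 0.218

0.290, 0.372, 0.120, 0.218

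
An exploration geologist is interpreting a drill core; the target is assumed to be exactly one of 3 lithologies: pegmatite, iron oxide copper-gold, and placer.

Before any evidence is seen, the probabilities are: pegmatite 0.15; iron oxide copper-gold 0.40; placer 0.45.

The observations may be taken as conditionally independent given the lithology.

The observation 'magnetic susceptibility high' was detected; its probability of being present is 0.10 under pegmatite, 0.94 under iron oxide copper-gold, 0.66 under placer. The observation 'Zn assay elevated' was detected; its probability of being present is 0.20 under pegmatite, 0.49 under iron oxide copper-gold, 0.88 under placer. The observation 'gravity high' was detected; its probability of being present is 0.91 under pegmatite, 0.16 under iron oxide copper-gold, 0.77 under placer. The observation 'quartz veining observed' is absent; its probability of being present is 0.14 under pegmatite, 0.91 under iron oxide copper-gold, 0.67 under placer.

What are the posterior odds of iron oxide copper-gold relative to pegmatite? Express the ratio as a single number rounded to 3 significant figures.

1.13

Posterior odds equal prior odds times the likelihood ratio; only the two competing hypotheses matter (using 1 − P(present | H) for each absent observation).
  iron oxide copper-gold: 0.40 × 0.94 × 0.49 × 0.16 × (1 − 0.91) = 0.0026531
  pegmatite: 0.15 × 0.10 × 0.20 × 0.91 × (1 − 0.14) = 0.0023478
Odds(iron oxide copper-gold : pegmatite) = 0.0026531 / 0.0023478 ≈ 1.13.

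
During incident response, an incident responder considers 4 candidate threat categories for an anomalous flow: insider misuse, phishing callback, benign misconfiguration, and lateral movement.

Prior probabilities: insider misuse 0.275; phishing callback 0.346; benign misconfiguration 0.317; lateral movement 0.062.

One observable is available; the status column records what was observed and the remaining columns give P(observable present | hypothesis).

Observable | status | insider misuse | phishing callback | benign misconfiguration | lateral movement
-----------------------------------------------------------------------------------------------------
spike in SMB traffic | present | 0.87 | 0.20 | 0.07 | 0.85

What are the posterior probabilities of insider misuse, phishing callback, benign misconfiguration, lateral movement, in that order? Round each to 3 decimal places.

For each hypothesis, the unnormalized posterior weight is prior × likelihood:
  insider misuse: 0.275 × 0.87 = 0.23925
  phishing callback: 0.346 × 0.20 = 0.0692
  benign misconfiguration: 0.317 × 0.07 = 0.02219
  lateral movement: 0.062 × 0.85 = 0.0527
The unnormalized weights sum to 0.38334.
P(insider misuse | evidence) = 0.23925 / 0.38334 ≈ 0.624
P(phishing callback | evidence) = 0.0692 / 0.38334 ≈ 0.181
P(benign misconfiguration | evidence) = 0.02219 / 0.38334 ≈ 0.058
P(lateral movement | evidence) = 0.0527 / 0.38334 ≈ 0.137

0.624, 0.181, 0.058, 0.137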